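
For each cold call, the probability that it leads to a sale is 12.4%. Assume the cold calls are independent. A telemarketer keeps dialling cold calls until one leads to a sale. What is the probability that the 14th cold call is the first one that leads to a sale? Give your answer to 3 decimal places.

Geometric (trials to first success), p = 0.124.
P(Y = 14) = (1−p)^13 · p = 0.17888 · 0.124 = 0.02218

0.022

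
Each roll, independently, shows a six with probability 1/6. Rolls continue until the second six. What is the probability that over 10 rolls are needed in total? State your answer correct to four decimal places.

0.4845

Needing more than 10 rolls ⇔ fewer than 2 successes in the first 10. With X ~ Binomial(10, 0.166667), P(Y > 10) = P(X ≤ 1).
  k=0: C(10,0)·0.166667^0·0.833333^10 = 0.161506
  k=1: C(10,1)·0.166667^1·0.833333^9 = 0.323011
P(X ≤ 1) = 0.484517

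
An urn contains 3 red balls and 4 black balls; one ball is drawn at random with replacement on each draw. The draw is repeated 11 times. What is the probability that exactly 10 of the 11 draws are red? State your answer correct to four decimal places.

0.0013

X ~ Binomial(n=11, p=0.428571).
P(X=10) = C(11,10) · p^10 · (1−p)^1
= 11 · 0.00020904 · 0.57143 = 0.001314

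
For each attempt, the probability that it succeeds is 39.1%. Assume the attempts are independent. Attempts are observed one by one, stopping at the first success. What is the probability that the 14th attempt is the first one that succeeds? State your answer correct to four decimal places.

0.0006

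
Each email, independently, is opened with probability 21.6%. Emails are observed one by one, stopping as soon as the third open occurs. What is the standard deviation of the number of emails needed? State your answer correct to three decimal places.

Y = total emails until the third success; negative binomial with r=3, p=0.216.
SD(Y) = √[r(1−p)/p²] = √(50.41152) = 7.10011

7.100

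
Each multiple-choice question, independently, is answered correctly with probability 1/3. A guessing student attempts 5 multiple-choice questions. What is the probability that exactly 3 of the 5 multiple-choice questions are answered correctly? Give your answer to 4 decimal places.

0.1646

X ~ Binomial(n=5, p=0.333333).
P(X=3) = C(5,3) · p^3 · (1−p)^2
= 10 · 0.037037 · 0.44444 = 0.164609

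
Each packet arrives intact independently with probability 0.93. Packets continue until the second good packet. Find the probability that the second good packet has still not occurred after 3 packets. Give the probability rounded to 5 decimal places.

0.01401

Needing more than 3 packets ⇔ fewer than 2 successes in the first 3. With X ~ Binomial(3, 0.93), P(Y > 3) = P(X ≤ 1).
  k=0: C(3,0)·0.93^0·0.07^3 = 0.0003430
  k=1: C(3,1)·0.93^1·0.07^2 = 0.0136710
P(X ≤ 1) = 0.0140140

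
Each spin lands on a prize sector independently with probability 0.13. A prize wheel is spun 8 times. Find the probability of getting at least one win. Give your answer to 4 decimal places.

0.6718

P(at least one) = 1 − P(none) = 1 − (1 − 0.13)^8
= 1 − 0.328212 = 0.671788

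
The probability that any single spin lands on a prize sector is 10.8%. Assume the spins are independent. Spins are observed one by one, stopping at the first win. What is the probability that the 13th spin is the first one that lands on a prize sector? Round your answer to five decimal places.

Geometric (trials to first success), p = 0.108.
P(Y = 13) = (1−p)^12 · p = 0.25373 · 0.108 = 0.0274032

0.02740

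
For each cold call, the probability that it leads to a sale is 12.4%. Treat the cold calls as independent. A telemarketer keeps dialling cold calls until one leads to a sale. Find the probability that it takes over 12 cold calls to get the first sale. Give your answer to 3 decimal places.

Y = number of cold calls to the first success; geometric, p = 0.124.
P(Y > 12) = P(first 12 all fail) = (1−p)^12 = 0.20420

0.204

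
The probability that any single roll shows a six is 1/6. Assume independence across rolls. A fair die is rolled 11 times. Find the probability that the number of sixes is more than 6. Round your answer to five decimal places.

0.00063

X ~ Binomial(11, 0.166667); P(X ≥ 7) = Σ C(11,k) p^k (1−p)^(11−k) over k:
  k=7: C(11,7)·0.166667^7·0.833333^4 = 0.0005685
  k=8: C(11,8)·0.166667^8·0.833333^3 = 0.0000568
  k=9: C(11,9)·0.166667^9·0.833333^2 = 0.0000038
  k=10: C(11,10)·0.166667^10·0.833333^1 = 0.0000002
  k=11: C(11,11)·0.166667^11·0.833333^0 = 0.0000000
Total = 0.0006293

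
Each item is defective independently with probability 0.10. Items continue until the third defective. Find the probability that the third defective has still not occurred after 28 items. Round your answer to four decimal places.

0.4594

Needing more than 28 items ⇔ fewer than 3 successes in the first 28. With X ~ Binomial(28, 0.10), P(Y > 28) = P(X ≤ 2).
  k=0: C(28,0)·0.10^0·0.90^28 = 0.052335
  k=1: C(28,1)·0.10^1·0.90^27 = 0.162819
  k=2: C(28,2)·0.10^2·0.90^26 = 0.244229
P(X ≤ 2) = 0.459383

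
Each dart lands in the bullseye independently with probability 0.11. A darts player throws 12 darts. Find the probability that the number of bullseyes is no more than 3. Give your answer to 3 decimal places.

0.965

X ~ Binomial(12, 0.11); P(X ≤ 3) = Σ C(12,k) p^k (1−p)^(12−k) over k:
  k=0: C(12,0)·0.11^0·0.89^12 = 0.24699
  k=1: C(12,1)·0.11^1·0.89^11 = 0.36632
  k=2: C(12,2)·0.11^2·0.89^10 = 0.24902
  k=3: C(12,3)·0.11^3·0.89^9 = 0.10259
Total = 0.96492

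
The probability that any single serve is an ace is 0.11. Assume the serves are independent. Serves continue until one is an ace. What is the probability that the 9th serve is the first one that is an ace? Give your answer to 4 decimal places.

0.0433

Geometric (trials to first success), p = 0.11.
P(Y = 9) = (1−p)^8 · p = 0.39366 · 0.11 = 0.043302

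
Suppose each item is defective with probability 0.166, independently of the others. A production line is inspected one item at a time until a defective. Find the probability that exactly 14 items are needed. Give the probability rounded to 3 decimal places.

0.016

Geometric (trials to first success), p = 0.166.
P(Y = 14) = (1−p)^13 · p = 0.094441 · 0.166 = 0.01568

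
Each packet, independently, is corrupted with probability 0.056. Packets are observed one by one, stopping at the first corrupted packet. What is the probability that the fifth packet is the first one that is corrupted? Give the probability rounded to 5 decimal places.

Geometric (trials to first success), p = 0.056.
P(Y = 5) = (1−p)^4 · p = 0.79412 · 0.056 = 0.0444709

0.04447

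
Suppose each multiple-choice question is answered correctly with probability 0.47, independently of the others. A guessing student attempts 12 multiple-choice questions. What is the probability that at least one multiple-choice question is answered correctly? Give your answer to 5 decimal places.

0.99951

P(at least one) = 1 − P(none) = 1 − (1 − 0.47)^12
= 1 − 0.0004913 = 0.9995087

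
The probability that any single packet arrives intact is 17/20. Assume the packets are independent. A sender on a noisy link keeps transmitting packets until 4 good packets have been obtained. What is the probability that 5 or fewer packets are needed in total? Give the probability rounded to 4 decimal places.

0.8352

Finishing within 5 packets ⇔ at least 4 successes in the first 5. With X ~ Binomial(5, 0.85), P(Y ≤ 5) = 1 − P(X ≤ 3).
  k=0: C(5,0)·0.85^0·0.15^5 = 0.000076
  k=1: C(5,1)·0.85^1·0.15^4 = 0.002152
  k=2: C(5,2)·0.85^2·0.15^3 = 0.024384
  k=3: C(5,3)·0.85^3·0.15^2 = 0.138178
1 − 0.164790 = 0.835210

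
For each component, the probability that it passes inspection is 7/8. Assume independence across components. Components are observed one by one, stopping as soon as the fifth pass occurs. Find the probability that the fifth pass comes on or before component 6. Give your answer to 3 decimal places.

0.833

Finishing within 6 components ⇔ at least 5 successes in the first 6. With X ~ Binomial(6, 0.875), P(Y ≤ 6) = 1 − P(X ≤ 4).
  k=0: C(6,0)·0.875^0·0.125^6 = 0.00000
  k=1: C(6,1)·0.875^1·0.125^5 = 0.00016
  k=2: C(6,2)·0.875^2·0.125^4 = 0.00280
  k=3: C(6,3)·0.875^3·0.125^3 = 0.02617
  k=4: C(6,4)·0.875^4·0.125^2 = 0.13739
1 − 0.16652 = 0.83348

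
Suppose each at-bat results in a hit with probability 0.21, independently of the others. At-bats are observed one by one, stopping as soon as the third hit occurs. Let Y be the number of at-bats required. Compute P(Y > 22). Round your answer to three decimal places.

0.130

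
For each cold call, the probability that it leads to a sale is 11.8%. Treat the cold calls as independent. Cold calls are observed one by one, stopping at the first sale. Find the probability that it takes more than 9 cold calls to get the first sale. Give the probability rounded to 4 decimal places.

0.3230

Y = number of cold calls to the first success; geometric, p = 0.118.
P(Y > 9) = P(first 9 all fail) = (1−p)^9 = 0.323011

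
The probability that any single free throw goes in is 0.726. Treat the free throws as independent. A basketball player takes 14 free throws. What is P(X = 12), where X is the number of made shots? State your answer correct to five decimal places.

X ~ Binomial(n=14, p=0.726).
P(X=12) = C(14,12) · p^12 · (1−p)^2
= 91 · 0.021441 · 0.075076 = 0.1464812

0.14648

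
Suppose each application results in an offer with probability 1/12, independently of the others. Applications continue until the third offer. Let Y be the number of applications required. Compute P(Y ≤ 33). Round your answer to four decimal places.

Finishing within 33 applications ⇔ at least 3 successes in the first 33. With X ~ Binomial(33, 0.083333), P(Y ≤ 33) = 1 − P(X ≤ 2).
  k=0: C(33,0)·0.083333^0·0.916667^33 = 0.056621
  k=1: C(33,1)·0.083333^1·0.916667^32 = 0.169863
  k=2: C(33,2)·0.083333^2·0.916667^31 = 0.247073
1 − 0.473557 = 0.526443

0.5264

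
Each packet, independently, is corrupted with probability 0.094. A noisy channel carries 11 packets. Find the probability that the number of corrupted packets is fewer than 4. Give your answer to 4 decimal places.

0.9850

X ~ Binomial(11, 0.094); P(X ≤ 3) = Σ C(11,k) p^k (1−p)^(11−k) over k:
  k=0: C(11,0)·0.094^0·0.906^11 = 0.337606
  k=1: C(11,1)·0.094^1·0.906^10 = 0.385303
  k=2: C(11,2)·0.094^2·0.906^9 = 0.199881
  k=3: C(11,3)·0.094^3·0.906^8 = 0.062215
Total = 0.985005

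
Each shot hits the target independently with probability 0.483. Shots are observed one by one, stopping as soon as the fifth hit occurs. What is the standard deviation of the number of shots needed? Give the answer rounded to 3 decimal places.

Y = total shots until the fifth success; negative binomial with r=5, p=0.483.
SD(Y) = √[r(1−p)/p²] = √(11.08068) = 3.32877

3.329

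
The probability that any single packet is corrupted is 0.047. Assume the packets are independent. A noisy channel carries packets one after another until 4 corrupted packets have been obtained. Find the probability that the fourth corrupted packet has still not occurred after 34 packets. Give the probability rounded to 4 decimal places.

Needing more than 34 packets ⇔ fewer than 4 successes in the first 34. With X ~ Binomial(34, 0.047), P(Y > 34) = P(X ≤ 3).
  k=0: C(34,0)·0.047^0·0.953^34 = 0.194607
  k=1: C(34,1)·0.047^1·0.953^33 = 0.326319
  k=2: C(34,2)·0.047^2·0.953^32 = 0.265541
  k=3: C(34,3)·0.047^3·0.953^31 = 0.139690
P(X ≤ 3) = 0.926157

0.9262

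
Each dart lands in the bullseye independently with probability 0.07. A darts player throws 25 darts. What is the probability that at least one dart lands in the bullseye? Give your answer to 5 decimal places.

0.83704

P(at least one) = 1 − P(none) = 1 − (1 − 0.07)^25
= 1 − 0.1629573 = 0.8370427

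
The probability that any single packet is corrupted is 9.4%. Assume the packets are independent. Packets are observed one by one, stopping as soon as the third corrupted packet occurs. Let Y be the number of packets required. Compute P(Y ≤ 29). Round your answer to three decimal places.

Finishing within 29 packets ⇔ at least 3 successes in the first 29. With X ~ Binomial(29, 0.094), P(Y ≤ 29) = 1 − P(X ≤ 2).
  k=0: C(29,0)·0.094^0·0.906^29 = 0.05711
  k=1: C(29,1)·0.094^1·0.906^28 = 0.17184
  k=2: C(29,2)·0.094^2·0.906^27 = 0.24960
1 − 0.47855 = 0.52145

0.521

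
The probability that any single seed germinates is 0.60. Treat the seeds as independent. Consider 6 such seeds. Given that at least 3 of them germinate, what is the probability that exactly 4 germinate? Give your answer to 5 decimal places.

0.37895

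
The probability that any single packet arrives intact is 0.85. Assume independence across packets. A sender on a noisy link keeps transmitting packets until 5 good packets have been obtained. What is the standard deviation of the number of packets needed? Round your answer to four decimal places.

Y = total packets until the fifth success; negative binomial with r=5, p=0.85.
SD(Y) = √[r(1−p)/p²] = √(1.038062) = 1.018853

1.0189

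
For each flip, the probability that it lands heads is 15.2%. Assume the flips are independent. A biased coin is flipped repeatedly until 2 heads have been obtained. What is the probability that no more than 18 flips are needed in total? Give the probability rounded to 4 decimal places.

Finishing within 18 flips ⇔ at least 2 successes in the first 18. With X ~ Binomial(18, 0.152), P(Y ≤ 18) = 1 − P(X ≤ 1).
  k=0: C(18,0)·0.152^0·0.848^18 = 0.051419
  k=1: C(18,1)·0.152^1·0.848^17 = 0.165900
1 − 0.217319 = 0.782681

0.7827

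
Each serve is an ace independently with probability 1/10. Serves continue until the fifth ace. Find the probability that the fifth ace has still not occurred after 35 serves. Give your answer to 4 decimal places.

Needing more than 35 serves ⇔ fewer than 5 successes in the first 35. With X ~ Binomial(35, 0.10), P(Y > 35) = P(X ≤ 4).
  k=0: C(35,0)·0.10^0·0.90^35 = 0.025032
  k=1: C(35,1)·0.10^1·0.90^34 = 0.097345
  k=2: C(35,2)·0.10^2·0.90^33 = 0.183874
  k=3: C(35,3)·0.10^3·0.90^32 = 0.224735
  k=4: C(35,4)·0.10^4·0.90^31 = 0.199764
P(X ≤ 4) = 0.730749

0.7307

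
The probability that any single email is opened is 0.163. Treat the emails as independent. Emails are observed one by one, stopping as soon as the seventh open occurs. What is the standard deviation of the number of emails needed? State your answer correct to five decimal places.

14.84992

Y = total emails until the seventh success; negative binomial with r=7, p=0.163.
SD(Y) = √[r(1−p)/p²] = √(220.5201551) = 14.8499210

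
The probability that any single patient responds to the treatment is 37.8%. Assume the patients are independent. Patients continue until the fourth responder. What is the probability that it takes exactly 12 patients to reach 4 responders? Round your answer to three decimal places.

0.075

Y = trial on which the fourth success occurs; negative binomial, r=4, p=0.378.
P(Y=12) = C(11,3) · p^4 · (1−p)^8
= 165 · 0.020416 · 0.022404 = 0.07547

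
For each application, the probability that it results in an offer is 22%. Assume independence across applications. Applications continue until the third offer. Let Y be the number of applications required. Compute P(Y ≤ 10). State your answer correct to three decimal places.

Finishing within 10 applications ⇔ at least 3 successes in the first 10. With X ~ Binomial(10, 0.22), P(Y ≤ 10) = 1 − P(X ≤ 2).
  k=0: C(10,0)·0.22^0·0.78^10 = 0.08336
  k=1: C(10,1)·0.22^1·0.78^9 = 0.23511
  k=2: C(10,2)·0.22^2·0.78^8 = 0.29841
1 − 0.61688 = 0.38312

0.383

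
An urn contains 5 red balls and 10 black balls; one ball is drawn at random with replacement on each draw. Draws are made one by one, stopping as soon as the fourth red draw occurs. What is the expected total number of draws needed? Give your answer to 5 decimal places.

12.00000

Y = total draws until the fourth success; negative binomial with r=4, p=0.333333.
E[Y] = r / p = 4 / 0.333333 = 12.0000000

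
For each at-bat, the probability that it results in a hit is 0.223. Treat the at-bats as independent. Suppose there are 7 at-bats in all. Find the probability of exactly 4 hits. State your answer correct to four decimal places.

0.0406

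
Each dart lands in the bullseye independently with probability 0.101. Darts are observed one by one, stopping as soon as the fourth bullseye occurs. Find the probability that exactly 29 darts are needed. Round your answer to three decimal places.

0.024

Y = trial on which the fourth success occurs; negative binomial, r=4, p=0.101.
P(Y=29) = C(28,3) · p^4 · (1−p)^25
= 3276 · 0.00010406 · 0.069822 = 0.02380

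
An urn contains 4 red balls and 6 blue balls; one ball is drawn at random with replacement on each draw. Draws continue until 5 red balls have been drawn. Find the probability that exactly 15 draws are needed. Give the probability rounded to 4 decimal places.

0.0620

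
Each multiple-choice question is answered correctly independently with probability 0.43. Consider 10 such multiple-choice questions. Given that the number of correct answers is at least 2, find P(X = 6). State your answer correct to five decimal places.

0.14460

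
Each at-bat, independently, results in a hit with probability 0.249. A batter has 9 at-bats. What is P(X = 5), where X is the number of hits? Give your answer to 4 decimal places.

X ~ Binomial(n=9, p=0.249).
P(X=5) = C(9,5) · p^5 · (1−p)^4
= 126 · 0.00095719 · 0.3181 = 0.038364

0.0384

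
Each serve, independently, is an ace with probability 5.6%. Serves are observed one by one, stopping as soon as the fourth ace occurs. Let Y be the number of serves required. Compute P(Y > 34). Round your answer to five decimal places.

Needing more than 34 serves ⇔ fewer than 4 successes in the first 34. With X ~ Binomial(34, 0.056), P(Y > 34) = P(X ≤ 3).
  k=0: C(34,0)·0.056^0·0.944^34 = 0.1409444
  k=1: C(34,1)·0.056^1·0.944^33 = 0.2842777
  k=2: C(34,2)·0.056^2·0.944^32 = 0.2782548
  k=3: C(34,3)·0.056^3·0.944^31 = 0.1760709
P(X ≤ 3) = 0.8795478

0.87955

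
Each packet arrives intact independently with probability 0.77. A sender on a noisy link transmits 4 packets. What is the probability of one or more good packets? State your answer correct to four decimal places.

0.9972

P(at least one) = 1 − P(none) = 1 − (1 − 0.77)^4
= 1 − 0.002798 = 0.997202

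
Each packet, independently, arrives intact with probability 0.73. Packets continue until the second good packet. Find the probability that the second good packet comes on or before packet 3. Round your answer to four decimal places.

0.8207

Finishing within 3 packets ⇔ at least 2 successes in the first 3. With X ~ Binomial(3, 0.73), P(Y ≤ 3) = 1 − P(X ≤ 1).
  k=0: C(3,0)·0.73^0·0.27^3 = 0.019683
  k=1: C(3,1)·0.73^1·0.27^2 = 0.159651
1 − 0.179334 = 0.820666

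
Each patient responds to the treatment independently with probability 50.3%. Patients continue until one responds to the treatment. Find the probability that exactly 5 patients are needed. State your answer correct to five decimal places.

0.03069

Geometric (trials to first success), p = 0.503.
P(Y = 5) = (1−p)^4 · p = 0.061013 · 0.503 = 0.0306898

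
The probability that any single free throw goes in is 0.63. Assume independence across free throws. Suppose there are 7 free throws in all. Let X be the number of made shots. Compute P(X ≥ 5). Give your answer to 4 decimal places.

0.4866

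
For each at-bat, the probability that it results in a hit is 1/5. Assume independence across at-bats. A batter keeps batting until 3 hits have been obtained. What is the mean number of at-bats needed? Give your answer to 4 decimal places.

Y = total at-bats until the third success; negative binomial with r=3, p=0.20.
E[Y] = r / p = 3 / 0.20 = 15.000000

15.0000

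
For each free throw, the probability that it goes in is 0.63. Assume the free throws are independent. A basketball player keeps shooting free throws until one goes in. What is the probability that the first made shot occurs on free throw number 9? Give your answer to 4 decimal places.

0.0002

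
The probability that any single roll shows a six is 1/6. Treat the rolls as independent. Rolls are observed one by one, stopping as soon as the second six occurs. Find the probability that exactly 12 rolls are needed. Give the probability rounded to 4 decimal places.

0.0493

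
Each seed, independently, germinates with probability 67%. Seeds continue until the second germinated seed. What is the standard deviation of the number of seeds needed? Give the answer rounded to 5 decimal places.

1.21254

Y = total seeds until the second success; negative binomial with r=2, p=0.67.
SD(Y) = √[r(1−p)/p²] = √(1.4702606) = 1.2125430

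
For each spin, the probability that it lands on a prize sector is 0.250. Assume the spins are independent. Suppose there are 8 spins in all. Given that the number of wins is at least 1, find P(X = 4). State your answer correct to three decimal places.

0.096

X ~ Binomial(8, 0.25). Want P(X=4 | X≥1) = P(X=4) / P(X≥1).
P(X=4) = C(8,4)·0.25^4·0.75^4 = 0.08652
P(X≥1) = 1 − 0.10011 = 0.89989
Ratio = 0.08652 / 0.89989 = 0.09614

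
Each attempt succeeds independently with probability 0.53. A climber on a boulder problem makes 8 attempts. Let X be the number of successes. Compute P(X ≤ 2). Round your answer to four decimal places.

0.1086

X ~ Binomial(8, 0.53); P(X ≤ 2) = Σ C(8,k) p^k (1−p)^(8−k) over k:
  k=0: C(8,0)·0.53^0·0.47^8 = 0.002381
  k=1: C(8,1)·0.53^1·0.47^7 = 0.021481
  k=2: C(8,2)·0.53^2·0.47^6 = 0.084781
Total = 0.108643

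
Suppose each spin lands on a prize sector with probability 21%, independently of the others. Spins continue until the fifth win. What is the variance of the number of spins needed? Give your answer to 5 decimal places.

Y = total spins until the fifth success; negative binomial with r=5, p=0.21.
Var(Y) = r(1−p)/p² = 5·0.79 / 0.21² = 89.5691610

89.56916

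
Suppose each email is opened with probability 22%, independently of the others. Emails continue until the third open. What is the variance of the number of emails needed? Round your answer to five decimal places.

Y = total emails until the third success; negative binomial with r=3, p=0.22.
Var(Y) = r(1−p)/p² = 3·0.78 / 0.22² = 48.3471074

48.34711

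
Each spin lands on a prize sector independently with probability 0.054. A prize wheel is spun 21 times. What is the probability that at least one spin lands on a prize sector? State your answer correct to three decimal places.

0.688

P(at least one) = 1 − P(none) = 1 − (1 − 0.054)^21
= 1 − 0.31168 = 0.68832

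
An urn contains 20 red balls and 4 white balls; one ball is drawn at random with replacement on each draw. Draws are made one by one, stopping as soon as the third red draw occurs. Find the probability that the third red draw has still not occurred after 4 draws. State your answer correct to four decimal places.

0.1319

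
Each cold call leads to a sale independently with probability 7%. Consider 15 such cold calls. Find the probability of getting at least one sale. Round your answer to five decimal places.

0.66330

P(at least one) = 1 − P(none) = 1 − (1 − 0.07)^15
= 1 − 0.3367009 = 0.6632991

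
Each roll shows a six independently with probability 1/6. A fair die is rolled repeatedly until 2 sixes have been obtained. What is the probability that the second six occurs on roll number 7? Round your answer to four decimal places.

Y = trial on which the second success occurs; negative binomial, r=2, p=0.166667.
P(Y=7) = C(6,1) · p^2 · (1−p)^5
= 6 · 0.027778 · 0.40188 = 0.066980

0.0670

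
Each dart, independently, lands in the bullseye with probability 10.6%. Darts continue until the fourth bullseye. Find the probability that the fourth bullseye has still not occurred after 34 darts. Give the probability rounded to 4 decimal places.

Needing more than 34 darts ⇔ fewer than 4 successes in the first 34. With X ~ Binomial(34, 0.106), P(Y > 34) = P(X ≤ 3).
  k=0: C(34,0)·0.106^0·0.894^34 = 0.022155
  k=1: C(34,1)·0.106^1·0.894^33 = 0.089315
  k=2: C(34,2)·0.106^2·0.894^32 = 0.174733
  k=3: C(34,3)·0.106^3·0.894^31 = 0.220990
P(X ≤ 3) = 0.507193

0.5072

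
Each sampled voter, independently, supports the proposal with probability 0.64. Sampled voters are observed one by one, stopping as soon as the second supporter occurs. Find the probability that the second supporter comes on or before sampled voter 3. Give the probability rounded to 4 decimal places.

Finishing within 3 sampled voters ⇔ at least 2 successes in the first 3. With X ~ Binomial(3, 0.64), P(Y ≤ 3) = 1 − P(X ≤ 1).
  k=0: C(3,0)·0.64^0·0.36^3 = 0.046656
  k=1: C(3,1)·0.64^1·0.36^2 = 0.248832
1 − 0.295488 = 0.704512

0.7045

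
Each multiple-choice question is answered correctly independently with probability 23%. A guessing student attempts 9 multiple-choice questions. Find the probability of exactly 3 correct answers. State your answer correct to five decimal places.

X ~ Binomial(n=9, p=0.23).
P(X=3) = C(9,3) · p^3 · (1−p)^6
= 84 · 0.012167 · 0.20842 = 0.2130135

0.21301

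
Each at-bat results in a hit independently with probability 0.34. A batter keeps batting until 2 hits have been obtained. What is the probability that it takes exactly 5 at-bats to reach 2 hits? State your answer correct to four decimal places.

0.1329

Y = trial on which the second success occurs; negative binomial, r=2, p=0.34.
P(Y=5) = C(4,1) · p^2 · (1−p)^3
= 4 · 0.1156 · 0.2875 = 0.132938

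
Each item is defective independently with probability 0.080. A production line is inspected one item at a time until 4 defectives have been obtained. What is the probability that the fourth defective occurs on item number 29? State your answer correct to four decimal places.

Y = trial on which the fourth success occurs; negative binomial, r=4, p=0.08.
P(Y=29) = C(28,3) · p^4 · (1−p)^25
= 3276 · 4.096e-05 · 0.12436 = 0.016688

0.0167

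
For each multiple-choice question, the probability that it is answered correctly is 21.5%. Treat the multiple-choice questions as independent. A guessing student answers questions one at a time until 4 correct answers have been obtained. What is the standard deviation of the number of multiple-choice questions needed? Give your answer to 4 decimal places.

Y = total multiple-choice questions until the fourth success; negative binomial with r=4, p=0.215.
SD(Y) = √[r(1−p)/p²] = √(67.928610) = 8.241881

8.2419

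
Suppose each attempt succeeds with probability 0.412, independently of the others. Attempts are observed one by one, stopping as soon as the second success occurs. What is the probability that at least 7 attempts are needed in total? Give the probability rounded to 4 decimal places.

0.2151

Needing more than 6 attempts ⇔ fewer than 2 successes in the first 6. With X ~ Binomial(6, 0.412), P(Y > 6) = P(X ≤ 1).
  k=0: C(6,0)·0.412^0·0.588^6 = 0.041330
  k=1: C(6,1)·0.412^1·0.588^5 = 0.173754
P(X ≤ 1) = 0.215084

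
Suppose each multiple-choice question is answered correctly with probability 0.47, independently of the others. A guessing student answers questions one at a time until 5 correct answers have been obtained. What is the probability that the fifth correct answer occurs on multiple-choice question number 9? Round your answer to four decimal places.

Y = trial on which the fifth success occurs; negative binomial, r=5, p=0.47.
P(Y=9) = C(8,4) · p^5 · (1−p)^4
= 70 · 0.022935 · 0.078905 = 0.126675

0.1267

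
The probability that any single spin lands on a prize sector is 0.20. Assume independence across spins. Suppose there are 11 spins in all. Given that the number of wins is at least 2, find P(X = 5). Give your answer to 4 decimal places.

0.0572

X ~ Binomial(11, 0.20). Want P(X=5 | X≥2) = P(X=5) / P(X≥2).
P(X=5) = C(11,5)·0.20^5·0.80^6 = 0.038755
P(X≥2) = 1 − 0.085899 − 0.236223 = 0.677877
Ratio = 0.038755 / 0.677877 = 0.057172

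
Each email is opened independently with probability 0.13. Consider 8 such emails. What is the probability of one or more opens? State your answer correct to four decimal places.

0.6718

P(at least one) = 1 − P(none) = 1 − (1 − 0.13)^8
= 1 − 0.328212 = 0.671788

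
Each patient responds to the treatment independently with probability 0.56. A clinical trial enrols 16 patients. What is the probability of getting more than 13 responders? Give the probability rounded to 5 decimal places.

0.00820

X ~ Binomial(16, 0.56); P(X ≥ 14) = Σ C(16,k) p^k (1−p)^(16−k) over k:
  k=14: C(16,14)·0.56^14·0.44^2 = 0.0069298
  k=15: C(16,15)·0.56^15·0.44^1 = 0.0011760
  k=16: C(16,16)·0.56^16·0.44^0 = 0.0000935
Total = 0.0081993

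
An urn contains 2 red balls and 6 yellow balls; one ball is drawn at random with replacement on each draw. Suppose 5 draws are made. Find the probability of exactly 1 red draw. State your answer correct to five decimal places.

0.39551

X ~ Binomial(n=5, p=0.25).
P(X=1) = C(5,1) · p^1 · (1−p)^4
= 5 · 0.25 · 0.31641 = 0.3955078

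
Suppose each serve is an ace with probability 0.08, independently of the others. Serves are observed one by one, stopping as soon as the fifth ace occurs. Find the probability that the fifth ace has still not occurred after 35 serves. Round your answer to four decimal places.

0.8557

Needing more than 35 serves ⇔ fewer than 5 successes in the first 35. With X ~ Binomial(35, 0.08), P(Y > 35) = P(X ≤ 4).
  k=0: C(35,0)·0.08^0·0.92^35 = 0.054022
  k=1: C(35,1)·0.08^1·0.92^34 = 0.164416
  k=2: C(35,2)·0.08^2·0.92^33 = 0.243050
  k=3: C(35,3)·0.08^3·0.92^32 = 0.232482
  k=4: C(35,4)·0.08^4·0.92^31 = 0.161727
P(X ≤ 4) = 0.855698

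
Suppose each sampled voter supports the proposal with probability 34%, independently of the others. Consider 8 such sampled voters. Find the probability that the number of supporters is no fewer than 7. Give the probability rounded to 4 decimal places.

X ~ Binomial(8, 0.34); P(X ≥ 7) = Σ C(8,k) p^k (1−p)^(8−k) over k:
  k=7: C(8,7)·0.34^7·0.66^1 = 0.002773
  k=8: C(8,8)·0.34^8·0.66^0 = 0.000179
Total = 0.002952

0.0030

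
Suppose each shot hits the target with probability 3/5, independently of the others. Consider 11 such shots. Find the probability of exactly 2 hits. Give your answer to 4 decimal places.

0.0052

X ~ Binomial(n=11, p=0.60).
P(X=2) = C(11,2) · p^2 · (1−p)^9
= 55 · 0.36 · 0.00026214 = 0.005190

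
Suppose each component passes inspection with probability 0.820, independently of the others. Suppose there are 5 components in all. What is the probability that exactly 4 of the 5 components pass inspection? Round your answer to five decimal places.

X ~ Binomial(n=5, p=0.82).
P(X=4) = C(5,4) · p^4 · (1−p)^1
= 5 · 0.45212 · 0.18 = 0.4069096

0.40691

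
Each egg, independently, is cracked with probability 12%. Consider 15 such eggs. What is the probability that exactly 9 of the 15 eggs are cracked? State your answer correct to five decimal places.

X ~ Binomial(n=15, p=0.12).
P(X=9) = C(15,9) · p^9 · (1−p)^6
= 5005 · 5.1598e-09 · 0.4644 = 0.0000120

0.00001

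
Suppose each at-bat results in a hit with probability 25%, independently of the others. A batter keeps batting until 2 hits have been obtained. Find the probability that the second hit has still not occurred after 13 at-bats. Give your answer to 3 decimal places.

0.127

Needing more than 13 at-bats ⇔ fewer than 2 successes in the first 13. With X ~ Binomial(13, 0.25), P(Y > 13) = P(X ≤ 1).
  k=0: C(13,0)·0.25^0·0.75^13 = 0.02376
  k=1: C(13,1)·0.25^1·0.75^12 = 0.10295
P(X ≤ 1) = 0.12671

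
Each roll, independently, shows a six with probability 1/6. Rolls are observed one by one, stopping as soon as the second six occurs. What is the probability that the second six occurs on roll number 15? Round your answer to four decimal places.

0.0363

Y = trial on which the second success occurs; negative binomial, r=2, p=0.166667.
P(Y=15) = C(14,1) · p^2 · (1−p)^13
= 14 · 0.027778 · 0.093464 = 0.036347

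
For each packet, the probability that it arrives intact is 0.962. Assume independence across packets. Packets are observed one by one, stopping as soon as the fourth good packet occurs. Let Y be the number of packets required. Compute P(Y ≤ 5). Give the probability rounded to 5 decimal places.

Finishing within 5 packets ⇔ at least 4 successes in the first 5. With X ~ Binomial(5, 0.962), P(Y ≤ 5) = 1 − P(X ≤ 3).
  k=0: C(5,0)·0.962^0·0.038^5 = 0.0000001
  k=1: C(5,1)·0.962^1·0.038^4 = 0.0000100
  k=2: C(5,2)·0.962^2·0.038^3 = 0.0005078
  k=3: C(5,3)·0.962^3·0.038^2 = 0.0128556
1 − 0.0133735 = 0.9866265

0.98663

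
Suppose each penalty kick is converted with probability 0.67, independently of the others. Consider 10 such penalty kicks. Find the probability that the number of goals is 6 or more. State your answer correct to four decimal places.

0.7936

X ~ Binomial(10, 0.67); P(X ≥ 6) = Σ C(10,k) p^k (1−p)^(10−k) over k:
  k=6: C(10,6)·0.67^6·0.33^4 = 0.225281
  k=7: C(10,7)·0.67^7·0.33^3 = 0.261365
  k=8: C(10,8)·0.67^8·0.33^2 = 0.198993
  k=9: C(10,9)·0.67^9·0.33^1 = 0.089782
  k=10: C(10,10)·0.67^10·0.33^0 = 0.018228
Total = 0.793649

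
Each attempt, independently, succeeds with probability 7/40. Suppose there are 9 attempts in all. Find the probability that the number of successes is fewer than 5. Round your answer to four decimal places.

0.9889

X ~ Binomial(9, 0.175); P(X ≤ 4) = Σ C(9,k) p^k (1−p)^(9−k) over k:
  k=0: C(9,0)·0.175^0·0.825^9 = 0.177046
  k=1: C(9,1)·0.175^1·0.825^8 = 0.337996
  k=2: C(9,2)·0.175^2·0.825^7 = 0.286785
  k=3: C(9,3)·0.175^3·0.825^6 = 0.141944
  k=4: C(9,4)·0.175^4·0.825^5 = 0.045164
Total = 0.988935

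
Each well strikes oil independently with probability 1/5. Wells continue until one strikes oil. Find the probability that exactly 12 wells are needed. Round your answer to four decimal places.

Geometric (trials to first success), p = 0.20.
P(Y = 12) = (1−p)^11 · p = 0.085899 · 0.20 = 0.017180

0.0172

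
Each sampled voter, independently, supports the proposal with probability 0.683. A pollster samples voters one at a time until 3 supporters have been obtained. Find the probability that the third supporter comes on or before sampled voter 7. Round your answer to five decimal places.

0.96347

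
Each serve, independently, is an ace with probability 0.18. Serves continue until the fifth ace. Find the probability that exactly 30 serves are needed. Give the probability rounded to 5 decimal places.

Y = trial on which the fifth success occurs; negative binomial, r=5, p=0.18.
P(Y=30) = C(29,4) · p^5 · (1−p)^25
= 23751 · 0.00018896 · 0.007004 = 0.0314334

0.03143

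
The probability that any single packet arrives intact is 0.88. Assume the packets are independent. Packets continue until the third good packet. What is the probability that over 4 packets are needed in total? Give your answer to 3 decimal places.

0.073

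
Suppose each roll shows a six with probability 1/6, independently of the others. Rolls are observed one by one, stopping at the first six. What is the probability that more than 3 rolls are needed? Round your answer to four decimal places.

0.5787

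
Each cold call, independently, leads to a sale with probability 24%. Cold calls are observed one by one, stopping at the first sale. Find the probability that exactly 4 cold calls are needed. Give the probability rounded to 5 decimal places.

Geometric (trials to first success), p = 0.24.
P(Y = 4) = (1−p)^3 · p = 0.43898 · 0.24 = 0.1053542

0.10535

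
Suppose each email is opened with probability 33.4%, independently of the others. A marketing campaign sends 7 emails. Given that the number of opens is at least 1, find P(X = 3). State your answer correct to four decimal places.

0.2724

X ~ Binomial(7, 0.334). Want P(X=3 | X≥1) = P(X=3) / P(X≥1).
P(X=3) = C(7,3)·0.334^3·0.666^4 = 0.256569
P(X≥1) = 1 − 0.058119 = 0.941881
Ratio = 0.256569 / 0.941881 = 0.272401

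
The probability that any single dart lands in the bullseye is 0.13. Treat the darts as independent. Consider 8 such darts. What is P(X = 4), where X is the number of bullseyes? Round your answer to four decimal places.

X ~ Binomial(n=8, p=0.13).
P(X=4) = C(8,4) · p^4 · (1−p)^4
= 70 · 0.00028561 · 0.5729 = 0.011454

0.0115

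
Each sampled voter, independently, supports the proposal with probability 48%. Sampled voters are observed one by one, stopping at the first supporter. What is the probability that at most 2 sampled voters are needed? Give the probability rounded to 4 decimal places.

Y = number of sampled voters to the first success; geometric, p = 0.48.
P(Y ≤ 2) = 1 − (1−p)^2 = 1 − 0.270400 = 0.729600

0.7296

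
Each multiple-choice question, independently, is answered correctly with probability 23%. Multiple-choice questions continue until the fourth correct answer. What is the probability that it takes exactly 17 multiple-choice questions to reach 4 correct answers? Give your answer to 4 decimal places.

Y = trial on which the fourth success occurs; negative binomial, r=4, p=0.23.
P(Y=17) = C(16,3) · p^4 · (1−p)^13
= 560 · 0.0027984 · 0.033449 = 0.052418

0.0524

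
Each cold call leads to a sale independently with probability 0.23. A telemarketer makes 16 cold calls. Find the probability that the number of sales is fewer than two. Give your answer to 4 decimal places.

X ~ Binomial(16, 0.23); P(X ≤ 1) = Σ C(16,k) p^k (1−p)^(16−k) over k:
  k=0: C(16,0)·0.23^0·0.77^16 = 0.015270
  k=1: C(16,1)·0.23^1·0.77^15 = 0.072981
Total = 0.088251

0.0883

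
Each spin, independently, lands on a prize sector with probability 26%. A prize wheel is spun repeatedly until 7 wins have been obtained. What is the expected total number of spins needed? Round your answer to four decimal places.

26.9231

Y = total spins until the seventh success; negative binomial with r=7, p=0.26.
E[Y] = r / p = 7 / 0.26 = 26.923077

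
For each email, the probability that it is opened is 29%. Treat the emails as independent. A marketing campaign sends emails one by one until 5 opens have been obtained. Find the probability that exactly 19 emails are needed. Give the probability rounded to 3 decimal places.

Y = trial on which the fifth success occurs; negative binomial, r=5, p=0.29.
P(Y=19) = C(18,4) · p^5 · (1−p)^14
= 3060 · 0.0020511 · 0.0082721 = 0.05192

0.052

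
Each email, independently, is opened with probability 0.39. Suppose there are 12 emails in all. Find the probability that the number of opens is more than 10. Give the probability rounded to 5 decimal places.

0.00024

X ~ Binomial(12, 0.39); P(X ≥ 11) = Σ C(12,k) p^k (1−p)^(12−k) over k:
  k=11: C(12,11)·0.39^11·0.61^1 = 0.0002324
  k=12: C(12,12)·0.39^12·0.61^0 = 0.0000124
Total = 0.0002448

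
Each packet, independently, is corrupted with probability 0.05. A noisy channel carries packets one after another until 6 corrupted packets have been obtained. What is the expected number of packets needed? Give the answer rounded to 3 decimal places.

Y = total packets until the sixth success; negative binomial with r=6, p=0.05.
E[Y] = r / p = 6 / 0.05 = 120.00000

120.000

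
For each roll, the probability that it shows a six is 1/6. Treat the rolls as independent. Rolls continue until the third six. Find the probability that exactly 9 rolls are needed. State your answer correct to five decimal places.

0.04341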